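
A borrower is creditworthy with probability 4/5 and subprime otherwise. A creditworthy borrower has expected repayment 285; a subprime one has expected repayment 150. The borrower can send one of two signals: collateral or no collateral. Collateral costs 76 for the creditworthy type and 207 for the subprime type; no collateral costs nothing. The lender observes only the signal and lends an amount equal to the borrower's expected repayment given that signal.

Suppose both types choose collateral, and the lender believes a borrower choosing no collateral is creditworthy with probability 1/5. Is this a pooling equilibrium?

No

At the pooled signal (collateral) the lender holds the prior 4/5 and pays 4/5·285 + 1/5·150 = 258. Off-path (no collateral) belief 1/5 gives 1/5·285 + 4/5·150 = 177.
Creditworthy: collateral gives 258 − 76 = 182; no collateral gives 177 − 0 = 177. Stays. ✓
Subprime: collateral gives 258 − 207 = 51; no collateral gives 177 − 0 = 177. Deviates. ✗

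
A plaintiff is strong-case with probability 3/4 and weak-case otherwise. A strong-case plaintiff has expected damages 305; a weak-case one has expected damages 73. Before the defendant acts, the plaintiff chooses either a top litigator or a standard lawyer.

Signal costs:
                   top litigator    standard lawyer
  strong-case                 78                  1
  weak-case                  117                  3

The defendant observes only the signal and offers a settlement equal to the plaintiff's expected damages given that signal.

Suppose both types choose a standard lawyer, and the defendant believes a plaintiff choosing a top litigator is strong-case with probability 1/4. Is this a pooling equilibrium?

At the pooled signal (standard lawyer) the defendant holds the prior 3/4 and pays 3/4·305 + 1/4·73 = 247. Off-path (top litigator) belief 1/4 gives 1/4·305 + 3/4·73 = 131.
Strong-case: standard lawyer gives 247 − 1 = 246; top litigator gives 131 − 78 = 53. Stays. ✓
Weak-case: standard lawyer gives 247 − 3 = 244; top litigator gives 131 − 117 = 14. Stays. ✓

Yes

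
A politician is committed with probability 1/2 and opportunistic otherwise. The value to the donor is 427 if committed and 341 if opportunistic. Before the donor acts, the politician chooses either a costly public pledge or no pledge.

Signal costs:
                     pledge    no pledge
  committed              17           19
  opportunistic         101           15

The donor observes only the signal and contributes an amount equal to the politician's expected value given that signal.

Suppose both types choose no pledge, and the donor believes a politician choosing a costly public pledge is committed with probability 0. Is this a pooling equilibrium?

On the equilibrium path (no pledge) the donor holds the prior 1/2 and pays 1/2·427 + 1/2·341 = 384. Off-path (pledge) belief 0 gives 0·427 + 1·341 = 341.
Committed: no pledge gives 384 − 19 = 365; pledge gives 341 − 17 = 324. Stays. ✓
Opportunistic: no pledge gives 384 − 15 = 369; pledge gives 341 − 101 = 240. Stays. ✓
Beliefs are Bayes-consistent on-path and both types best-respond.

Yes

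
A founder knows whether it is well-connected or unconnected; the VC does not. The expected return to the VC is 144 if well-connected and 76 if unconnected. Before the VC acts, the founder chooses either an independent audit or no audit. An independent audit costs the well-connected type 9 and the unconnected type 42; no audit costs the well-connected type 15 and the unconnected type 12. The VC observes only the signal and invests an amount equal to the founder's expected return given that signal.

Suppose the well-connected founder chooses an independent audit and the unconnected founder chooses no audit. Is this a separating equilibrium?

Under separation the VC infers type exactly: audit → well-connected (pays 144), no audit → unconnected (pays 76).
Well-connected: audit gives 144 − 9 = 135; no audit gives 76 − 15 = 61. No deviation. ✓
Unconnected: no audit gives 76 − 12 = 64; audit gives 144 − 42 = 102. Would deviate. ✗

No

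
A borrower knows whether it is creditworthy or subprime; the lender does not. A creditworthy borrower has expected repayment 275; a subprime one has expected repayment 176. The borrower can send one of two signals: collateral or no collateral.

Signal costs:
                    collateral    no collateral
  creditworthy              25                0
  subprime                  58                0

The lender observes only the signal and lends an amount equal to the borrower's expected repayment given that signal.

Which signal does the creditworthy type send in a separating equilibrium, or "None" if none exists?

None

Try creditworthy → collateral, subprime → no collateral:
  If types separate, collateral earns payment 275 and no collateral earns 176.
  Creditworthy: collateral gives 275 − 25 = 250; no collateral gives 176 − 0 = 176. No deviation. ✓
  Subprime: no collateral gives 176 − 0 = 176; collateral gives 275 − 58 = 217. Would deviate. ✗
Try creditworthy → no collateral, subprime → collateral:
  If types separate, no collateral earns payment 275 and collateral earns 176.
  Creditworthy: no collateral gives 275 − 0 = 275; collateral gives 176 − 25 = 151. No deviation. ✓
  Subprime: collateral gives 176 − 58 = 118; no collateral gives 275 − 0 = 275. Would deviate. ✗
Neither assignment is incentive-compatible.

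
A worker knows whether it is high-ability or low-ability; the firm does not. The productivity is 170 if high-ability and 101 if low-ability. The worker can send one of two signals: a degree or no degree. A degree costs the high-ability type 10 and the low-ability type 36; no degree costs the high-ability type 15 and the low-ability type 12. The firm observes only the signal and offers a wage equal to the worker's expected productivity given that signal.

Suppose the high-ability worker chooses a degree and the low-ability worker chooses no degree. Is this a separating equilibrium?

No

Under separation the firm infers type exactly: degree → high-ability (pays 170), no degree → low-ability (pays 101).
High-ability: degree gives 170 − 10 = 160; no degree gives 101 − 15 = 86. No deviation. ✓
Low-ability: no degree gives 101 − 12 = 89; degree gives 170 − 36 = 134. Would deviate. ✗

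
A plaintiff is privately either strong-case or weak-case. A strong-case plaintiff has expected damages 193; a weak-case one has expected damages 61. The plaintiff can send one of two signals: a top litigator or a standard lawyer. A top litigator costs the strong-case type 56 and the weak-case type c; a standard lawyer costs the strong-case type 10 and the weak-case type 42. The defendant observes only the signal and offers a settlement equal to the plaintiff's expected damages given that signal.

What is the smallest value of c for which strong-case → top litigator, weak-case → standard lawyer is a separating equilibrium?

Under separation: top litigator → strong-case (pays 193); standard lawyer → weak-case (pays 61).
Strong-case: 193 − 56 = 137 ≥ 61 − 10 = 51. Holds regardless of c. ✓
Weak-case: 61 − 42 ≥ 193 − c, so c ≥ 193 − 19 = 174.

174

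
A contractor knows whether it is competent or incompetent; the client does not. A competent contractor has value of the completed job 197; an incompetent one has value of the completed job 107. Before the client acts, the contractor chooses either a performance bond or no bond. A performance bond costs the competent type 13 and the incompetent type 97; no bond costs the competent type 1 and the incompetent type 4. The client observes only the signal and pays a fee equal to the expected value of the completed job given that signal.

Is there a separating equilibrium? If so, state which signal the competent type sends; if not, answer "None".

bond

Try competent → bond, incompetent → no bond:
  If types separate, bond earns payment 197 and no bond earns 107.
  Competent: bond gives 197 − 13 = 184; no bond gives 107 − 1 = 106. No deviation. ✓
  Incompetent: no bond gives 107 − 4 = 103; bond gives 197 − 97 = 100. No deviation. ✓
Both hold — the competent type sends bond.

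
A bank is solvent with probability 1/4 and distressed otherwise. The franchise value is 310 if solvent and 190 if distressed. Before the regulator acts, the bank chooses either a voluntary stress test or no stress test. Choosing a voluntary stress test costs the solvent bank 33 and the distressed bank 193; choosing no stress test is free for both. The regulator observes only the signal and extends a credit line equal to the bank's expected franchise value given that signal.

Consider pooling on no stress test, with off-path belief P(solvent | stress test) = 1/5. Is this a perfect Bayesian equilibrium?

On the equilibrium path (no stress test) the regulator holds the prior 1/4 and pays 1/4·310 + 3/4·190 = 220. Off-path (stress test) belief 1/5 gives 1/5·310 + 4/5·190 = 214.
Solvent: no stress test gives 220 − 0 = 220; stress test gives 214 − 33 = 181. Stays. ✓
Distressed: no stress test gives 220 − 0 = 220; stress test gives 214 − 193 = 21. Stays. ✓
Beliefs are Bayes-consistent on-path and both types best-respond.

Yes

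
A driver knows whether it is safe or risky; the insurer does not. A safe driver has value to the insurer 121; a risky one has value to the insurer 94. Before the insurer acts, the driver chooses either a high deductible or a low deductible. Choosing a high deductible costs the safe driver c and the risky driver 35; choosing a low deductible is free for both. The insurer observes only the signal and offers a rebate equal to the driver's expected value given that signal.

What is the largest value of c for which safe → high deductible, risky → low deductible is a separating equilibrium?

27

Under separation: high deductible → safe (pays 121); low deductible → risky (pays 94).
Risky: 94 − 0 = 94 ≥ 121 − 35 = 86. Holds regardless of c. ✓
Safe: 121 − c ≥ 94 − 0, so c ≤ 121 − 94 = 27.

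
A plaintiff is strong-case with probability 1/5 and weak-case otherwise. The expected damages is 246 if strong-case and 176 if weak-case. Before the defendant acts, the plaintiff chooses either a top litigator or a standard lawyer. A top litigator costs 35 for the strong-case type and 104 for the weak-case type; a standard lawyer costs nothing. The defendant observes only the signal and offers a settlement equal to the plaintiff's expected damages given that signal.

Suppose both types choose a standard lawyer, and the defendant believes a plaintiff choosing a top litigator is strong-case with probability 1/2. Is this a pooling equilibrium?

Yes

On the equilibrium path (standard lawyer) the defendant holds the prior 1/5 and pays 1/5·246 + 4/5·176 = 190. Off-path (top litigator) belief 1/2 gives 1/2·246 + 1/2·176 = 211.
Strong-case: standard lawyer gives 190 − 0 = 190; top litigator gives 211 − 35 = 176. Stays. ✓
Weak-case: standard lawyer gives 190 − 0 = 190; top litigator gives 211 − 104 = 107. Stays. ✓
Beliefs are Bayes-consistent on-path and both types best-respond.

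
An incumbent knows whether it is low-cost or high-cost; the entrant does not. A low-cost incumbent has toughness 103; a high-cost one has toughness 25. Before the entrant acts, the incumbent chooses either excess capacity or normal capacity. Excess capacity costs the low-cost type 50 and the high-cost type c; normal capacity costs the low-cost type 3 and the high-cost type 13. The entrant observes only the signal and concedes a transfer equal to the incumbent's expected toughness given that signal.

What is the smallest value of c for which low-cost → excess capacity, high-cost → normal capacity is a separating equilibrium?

Under separation: excess capacity → low-cost (pays 103); normal capacity → high-cost (pays 25).
Low-cost: 103 − 50 = 53 ≥ 25 − 3 = 22. Holds regardless of c. ✓
High-cost: 25 − 13 ≥ 103 − c, so c ≥ 103 − 12 = 91.

91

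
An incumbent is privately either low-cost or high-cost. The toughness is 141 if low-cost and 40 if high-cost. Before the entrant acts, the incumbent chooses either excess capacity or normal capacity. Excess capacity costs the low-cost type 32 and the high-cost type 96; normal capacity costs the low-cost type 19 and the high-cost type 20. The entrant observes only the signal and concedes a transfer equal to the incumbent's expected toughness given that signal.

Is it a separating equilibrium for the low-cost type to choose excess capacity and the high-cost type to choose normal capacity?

If types separate, excess capacity earns payment 141 and normal capacity earns 40.
Low-cost: excess capacity gives 141 − 32 = 109; normal capacity gives 40 − 19 = 21. No deviation. ✓
High-cost: normal capacity gives 40 − 20 = 20; excess capacity gives 141 − 96 = 45. Would deviate. ✗

No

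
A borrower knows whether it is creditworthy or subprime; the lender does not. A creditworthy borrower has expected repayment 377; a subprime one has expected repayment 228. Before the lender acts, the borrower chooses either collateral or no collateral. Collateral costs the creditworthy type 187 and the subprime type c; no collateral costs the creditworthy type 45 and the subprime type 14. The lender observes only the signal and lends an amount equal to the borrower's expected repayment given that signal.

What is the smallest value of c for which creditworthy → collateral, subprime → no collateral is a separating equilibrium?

163

Under separation: collateral → creditworthy (pays 377); no collateral → subprime (pays 228).
Creditworthy: 377 − 187 = 190 ≥ 228 − 45 = 183. Holds regardless of c. ✓
Subprime: 228 − 14 ≥ 377 − c, so c ≥ 377 − 214 = 163.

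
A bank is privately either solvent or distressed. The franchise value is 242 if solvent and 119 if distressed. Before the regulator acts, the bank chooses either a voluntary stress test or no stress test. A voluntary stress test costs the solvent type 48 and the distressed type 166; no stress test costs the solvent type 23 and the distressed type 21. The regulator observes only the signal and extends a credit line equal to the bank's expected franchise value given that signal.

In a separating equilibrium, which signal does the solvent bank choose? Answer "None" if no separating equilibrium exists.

Try solvent → stress test, distressed → no stress test:
  Under separation the regulator infers type exactly: stress test → solvent (pays 242), no stress test → distressed (pays 119).
  Solvent: stress test gives 242 − 48 = 194; no stress test gives 119 − 23 = 96. No deviation. ✓
  Distressed: no stress test gives 119 − 21 = 98; stress test gives 242 − 166 = 76. No deviation. ✓
Both hold — the solvent type sends stress test.

stress test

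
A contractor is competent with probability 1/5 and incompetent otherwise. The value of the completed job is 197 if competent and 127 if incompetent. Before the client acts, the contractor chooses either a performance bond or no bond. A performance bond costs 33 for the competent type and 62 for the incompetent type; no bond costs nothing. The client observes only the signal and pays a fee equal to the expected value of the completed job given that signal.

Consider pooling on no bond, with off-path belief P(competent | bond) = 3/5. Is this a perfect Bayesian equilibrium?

On the equilibrium path (no bond) the client holds the prior 1/5 and pays 1/5·197 + 4/5·127 = 141. Off-path (bond) belief 3/5 gives 3/5·197 + 2/5·127 = 169.
Competent: no bond gives 141 − 0 = 141; bond gives 169 − 33 = 136. Stays. ✓
Incompetent: no bond gives 141 − 0 = 141; bond gives 169 − 62 = 107. Stays. ✓
Beliefs are Bayes-consistent on-path and both types best-respond.

Yes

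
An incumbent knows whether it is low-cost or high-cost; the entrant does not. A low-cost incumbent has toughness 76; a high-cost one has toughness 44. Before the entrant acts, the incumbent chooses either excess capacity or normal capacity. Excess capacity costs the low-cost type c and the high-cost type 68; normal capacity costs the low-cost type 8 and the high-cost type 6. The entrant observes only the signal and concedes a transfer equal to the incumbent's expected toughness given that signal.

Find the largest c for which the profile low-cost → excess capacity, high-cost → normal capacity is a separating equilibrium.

40

Under separation: excess capacity → low-cost (pays 76); normal capacity → high-cost (pays 44).
High-cost: 44 − 6 = 38 ≥ 76 − 68 = 8. Holds regardless of c. ✓
Low-cost: 76 − c ≥ 44 − 8, so c ≤ 76 − 36 = 40.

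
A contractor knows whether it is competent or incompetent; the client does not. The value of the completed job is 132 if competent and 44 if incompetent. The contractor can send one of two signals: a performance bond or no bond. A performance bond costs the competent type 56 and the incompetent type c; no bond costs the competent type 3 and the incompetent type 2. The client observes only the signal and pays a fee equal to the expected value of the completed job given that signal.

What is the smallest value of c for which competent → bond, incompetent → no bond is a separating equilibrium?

90

Under separation: bond → competent (pays 132); no bond → incompetent (pays 44).
Competent: 132 − 56 = 76 ≥ 44 − 3 = 41. Holds regardless of c. ✓
Incompetent: 44 − 2 ≥ 132 − c, so c ≥ 132 − 42 = 90.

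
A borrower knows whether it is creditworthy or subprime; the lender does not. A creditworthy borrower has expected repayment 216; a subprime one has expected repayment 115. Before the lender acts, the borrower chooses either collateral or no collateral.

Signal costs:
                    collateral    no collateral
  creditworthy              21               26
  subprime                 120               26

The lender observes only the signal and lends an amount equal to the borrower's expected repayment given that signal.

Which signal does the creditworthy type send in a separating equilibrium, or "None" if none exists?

Try creditworthy → collateral, subprime → no collateral:
  Under separation the lender infers type exactly: collateral → creditworthy (pays 216), no collateral → subprime (pays 115).
  Creditworthy: collateral gives 216 − 21 = 195; no collateral gives 115 − 26 = 89. No deviation. ✓
  Subprime: no collateral gives 115 − 26 = 89; collateral gives 216 − 120 = 96. Would deviate. ✗
Try creditworthy → no collateral, subprime → collateral:
  Under separation the lender infers type exactly: no collateral → creditworthy (pays 216), collateral → subprime (pays 115).
  Creditworthy: no collateral gives 216 − 26 = 190; collateral gives 115 − 21 = 94. No deviation. ✓
  Subprime: collateral gives 115 − 120 = -5; no collateral gives 216 − 26 = 190. Would deviate. ✗
Neither assignment is incentive-compatible.

None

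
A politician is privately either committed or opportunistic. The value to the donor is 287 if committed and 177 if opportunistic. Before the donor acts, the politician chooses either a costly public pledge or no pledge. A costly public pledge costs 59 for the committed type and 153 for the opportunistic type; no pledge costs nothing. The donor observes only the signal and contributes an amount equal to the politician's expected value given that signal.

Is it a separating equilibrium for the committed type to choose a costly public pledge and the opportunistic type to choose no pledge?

Yes

Under separation the donor infers type exactly: pledge → committed (pays 287), no pledge → opportunistic (pays 177).
Committed: pledge gives 287 − 59 = 228; no pledge gives 177 − 0 = 177. No deviation. ✓
Opportunistic: no pledge gives 177 − 0 = 177; pledge gives 287 − 153 = 134. No deviation. ✓
Neither type gains from mimicking the other.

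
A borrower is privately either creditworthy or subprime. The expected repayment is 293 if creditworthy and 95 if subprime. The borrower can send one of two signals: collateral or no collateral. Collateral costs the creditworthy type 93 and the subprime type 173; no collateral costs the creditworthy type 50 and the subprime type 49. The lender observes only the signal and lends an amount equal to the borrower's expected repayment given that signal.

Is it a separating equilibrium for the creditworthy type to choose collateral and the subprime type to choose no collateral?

No

Under separation the lender infers type exactly: collateral → creditworthy (pays 293), no collateral → subprime (pays 95).
Creditworthy: collateral gives 293 − 93 = 200; no collateral gives 95 − 50 = 45. No deviation. ✓
Subprime: no collateral gives 95 − 49 = 46; collateral gives 293 − 173 = 120. Would deviate. ✗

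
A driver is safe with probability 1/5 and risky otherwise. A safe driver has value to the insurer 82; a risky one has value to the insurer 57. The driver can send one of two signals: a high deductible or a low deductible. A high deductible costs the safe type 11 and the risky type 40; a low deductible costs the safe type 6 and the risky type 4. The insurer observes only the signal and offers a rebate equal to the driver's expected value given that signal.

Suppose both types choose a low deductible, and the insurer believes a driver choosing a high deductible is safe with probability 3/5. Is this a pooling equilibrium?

At the pooled signal (low deductible) the insurer holds the prior 1/5 and pays 1/5·82 + 4/5·57 = 62. Off-path (high deductible) belief 3/5 gives 3/5·82 + 2/5·57 = 72.
Safe: low deductible gives 62 − 6 = 56; high deductible gives 72 − 11 = 61. Deviates. ✗
Risky: low deductible gives 62 − 4 = 58; high deductible gives 72 − 40 = 32. Stays. ✓

No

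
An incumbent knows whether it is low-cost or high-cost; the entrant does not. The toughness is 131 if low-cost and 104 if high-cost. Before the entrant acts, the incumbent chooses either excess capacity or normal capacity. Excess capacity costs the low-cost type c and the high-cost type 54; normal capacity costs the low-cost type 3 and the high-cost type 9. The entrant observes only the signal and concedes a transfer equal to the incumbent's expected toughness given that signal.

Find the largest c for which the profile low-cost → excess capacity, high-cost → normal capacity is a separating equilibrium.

Under separation: excess capacity → low-cost (pays 131); normal capacity → high-cost (pays 104).
High-cost: 104 − 9 = 95 ≥ 131 − 54 = 77. Holds regardless of c. ✓
Low-cost: 131 − c ≥ 104 − 3, so c ≤ 131 − 101 = 30.

30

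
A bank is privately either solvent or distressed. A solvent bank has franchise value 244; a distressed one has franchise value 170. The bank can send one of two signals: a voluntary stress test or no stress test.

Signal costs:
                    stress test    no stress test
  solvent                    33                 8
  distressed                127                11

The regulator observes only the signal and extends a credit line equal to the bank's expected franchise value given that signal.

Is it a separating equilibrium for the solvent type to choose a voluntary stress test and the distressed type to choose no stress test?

Yes

Under separation the regulator infers type exactly: stress test → solvent (pays 244), no stress test → distressed (pays 170).
Solvent: stress test gives 244 − 33 = 211; no stress test gives 170 − 8 = 162. No deviation. ✓
Distressed: no stress test gives 170 − 11 = 159; stress test gives 244 − 127 = 117. No deviation. ✓
Both incentive constraints hold.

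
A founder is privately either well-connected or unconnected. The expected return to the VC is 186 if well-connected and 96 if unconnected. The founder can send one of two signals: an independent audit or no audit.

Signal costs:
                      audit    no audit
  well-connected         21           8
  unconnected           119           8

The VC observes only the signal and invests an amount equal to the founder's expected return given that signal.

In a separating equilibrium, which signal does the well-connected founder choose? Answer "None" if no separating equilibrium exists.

Try well-connected → audit, unconnected → no audit:
  If types separate, audit earns payment 186 and no audit earns 96.
  Well-connected: audit gives 186 − 21 = 165; no audit gives 96 − 8 = 88. No deviation. ✓
  Unconnected: no audit gives 96 − 8 = 88; audit gives 186 − 119 = 67. No deviation. ✓
Both hold — the well-connected type sends audit.

audit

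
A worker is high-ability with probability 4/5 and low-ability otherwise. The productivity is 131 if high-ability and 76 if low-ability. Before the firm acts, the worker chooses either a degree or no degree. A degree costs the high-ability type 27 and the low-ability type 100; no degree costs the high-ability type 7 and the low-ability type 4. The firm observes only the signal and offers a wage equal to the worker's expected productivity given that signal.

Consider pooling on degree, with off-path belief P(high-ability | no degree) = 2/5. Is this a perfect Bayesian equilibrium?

On the equilibrium path (degree) the firm holds the prior 4/5 and pays 4/5·131 + 1/5·76 = 120. Off-path (no degree) belief 2/5 gives 2/5·131 + 3/5·76 = 98.
High-ability: degree gives 120 − 27 = 93; no degree gives 98 − 7 = 91. Stays. ✓
Low-ability: degree gives 120 − 100 = 20; no degree gives 98 − 4 = 94. Deviates. ✗

No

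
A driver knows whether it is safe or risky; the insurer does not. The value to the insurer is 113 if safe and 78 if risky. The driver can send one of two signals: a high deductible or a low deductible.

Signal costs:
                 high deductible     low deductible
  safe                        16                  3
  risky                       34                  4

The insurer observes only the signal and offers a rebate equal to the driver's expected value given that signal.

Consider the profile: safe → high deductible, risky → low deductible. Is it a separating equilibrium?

If types separate, high deductible earns payment 113 and low deductible earns 78.
Safe: high deductible gives 113 − 16 = 97; low deductible gives 78 − 3 = 75. No deviation. ✓
Risky: low deductible gives 78 − 4 = 74; high deductible gives 113 − 34 = 79. Would deviate. ✗

No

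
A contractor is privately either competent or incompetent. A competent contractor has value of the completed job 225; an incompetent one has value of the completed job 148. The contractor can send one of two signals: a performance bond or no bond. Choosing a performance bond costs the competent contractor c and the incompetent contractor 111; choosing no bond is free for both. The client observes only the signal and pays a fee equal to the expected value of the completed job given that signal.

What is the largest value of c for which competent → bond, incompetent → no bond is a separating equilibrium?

77

Under separation: bond → competent (pays 225); no bond → incompetent (pays 148).
Incompetent: 148 − 0 = 148 ≥ 225 − 111 = 114. Holds regardless of c. ✓
Competent: 225 − c ≥ 148 − 0, so c ≤ 225 − 148 = 77.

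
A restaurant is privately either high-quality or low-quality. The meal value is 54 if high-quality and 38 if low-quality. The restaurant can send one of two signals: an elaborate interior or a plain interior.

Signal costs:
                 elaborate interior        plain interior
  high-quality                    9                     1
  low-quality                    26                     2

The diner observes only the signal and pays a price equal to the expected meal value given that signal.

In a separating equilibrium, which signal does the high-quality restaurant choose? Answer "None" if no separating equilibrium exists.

elaborate interior

Try high-quality → elaborate interior, low-quality → plain interior:
  If types separate, elaborate interior earns payment 54 and plain interior earns 38.
  High-quality: elaborate interior gives 54 − 9 = 45; plain interior gives 38 − 1 = 37. No deviation. ✓
  Low-quality: plain interior gives 38 − 2 = 36; elaborate interior gives 54 − 26 = 28. No deviation. ✓
Both hold — the high-quality type sends elaborate interior.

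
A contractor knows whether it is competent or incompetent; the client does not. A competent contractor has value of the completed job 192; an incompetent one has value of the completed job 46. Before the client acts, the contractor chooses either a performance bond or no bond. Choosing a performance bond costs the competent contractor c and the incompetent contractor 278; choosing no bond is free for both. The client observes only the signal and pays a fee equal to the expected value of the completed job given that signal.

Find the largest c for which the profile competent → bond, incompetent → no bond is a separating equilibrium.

Under separation: bond → competent (pays 192); no bond → incompetent (pays 46).
Incompetent: 46 − 0 = 46 ≥ 192 − 278 = -86. Holds regardless of c. ✓
Competent: 192 − c ≥ 46 − 0, so c ≤ 192 − 46 = 146.

146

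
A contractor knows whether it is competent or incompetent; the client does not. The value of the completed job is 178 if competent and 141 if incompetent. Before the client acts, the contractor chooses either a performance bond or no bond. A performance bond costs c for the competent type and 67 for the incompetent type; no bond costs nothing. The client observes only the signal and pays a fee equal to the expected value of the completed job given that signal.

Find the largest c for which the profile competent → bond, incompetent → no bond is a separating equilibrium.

37

Under separation: bond → competent (pays 178); no bond → incompetent (pays 141).
Incompetent: 141 − 0 = 141 ≥ 178 − 67 = 111. Holds regardless of c. ✓
Competent: 178 − c ≥ 141 − 0, so c ≤ 178 − 141 = 37.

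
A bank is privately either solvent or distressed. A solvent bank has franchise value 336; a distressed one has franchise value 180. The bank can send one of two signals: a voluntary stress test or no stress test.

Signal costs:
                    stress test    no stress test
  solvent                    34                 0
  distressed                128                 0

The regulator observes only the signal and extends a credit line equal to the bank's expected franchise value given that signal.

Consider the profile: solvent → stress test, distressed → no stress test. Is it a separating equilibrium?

Under separation the regulator infers type exactly: stress test → solvent (pays 336), no stress test → distressed (pays 180).
Solvent: stress test gives 336 − 34 = 302; no stress test gives 180 − 0 = 180. No deviation. ✓
Distressed: no stress test gives 180 − 0 = 180; stress test gives 336 − 128 = 208. Would deviate. ✗

No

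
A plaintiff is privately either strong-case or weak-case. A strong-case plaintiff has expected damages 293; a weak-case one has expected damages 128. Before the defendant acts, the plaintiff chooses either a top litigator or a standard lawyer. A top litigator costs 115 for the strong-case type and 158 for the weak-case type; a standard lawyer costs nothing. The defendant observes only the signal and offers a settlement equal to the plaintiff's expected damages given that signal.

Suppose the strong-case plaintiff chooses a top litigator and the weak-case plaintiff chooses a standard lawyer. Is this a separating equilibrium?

If types separate, top litigator earns payment 293 and standard lawyer earns 128.
Strong-case: top litigator gives 293 − 115 = 178; standard lawyer gives 128 − 0 = 128. No deviation. ✓
Weak-case: standard lawyer gives 128 − 0 = 128; top litigator gives 293 − 158 = 135. Would deviate. ✗

No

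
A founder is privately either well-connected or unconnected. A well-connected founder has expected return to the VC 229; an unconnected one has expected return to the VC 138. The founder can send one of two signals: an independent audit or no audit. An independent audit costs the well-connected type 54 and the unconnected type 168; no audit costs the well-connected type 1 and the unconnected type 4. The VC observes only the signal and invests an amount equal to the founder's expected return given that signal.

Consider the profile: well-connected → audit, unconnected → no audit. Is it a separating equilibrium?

Yes

Under separation the VC infers type exactly: audit → well-connected (pays 229), no audit → unconnected (pays 138).
Well-connected: audit gives 229 − 54 = 175; no audit gives 138 − 1 = 137. No deviation. ✓
Unconnected: no audit gives 138 − 4 = 134; audit gives 229 − 168 = 61. No deviation. ✓
Neither type gains from mimicking the other.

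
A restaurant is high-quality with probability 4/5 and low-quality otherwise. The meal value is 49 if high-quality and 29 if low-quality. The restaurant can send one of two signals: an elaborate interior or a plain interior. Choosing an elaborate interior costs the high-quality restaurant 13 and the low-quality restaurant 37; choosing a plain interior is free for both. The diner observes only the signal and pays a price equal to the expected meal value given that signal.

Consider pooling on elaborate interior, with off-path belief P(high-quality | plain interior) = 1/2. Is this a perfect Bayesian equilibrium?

At the pooled signal (elaborate interior) the diner holds the prior 4/5 and pays 4/5·49 + 1/5·29 = 45. Off-path (plain interior) belief 1/2 gives 1/2·49 + 1/2·29 = 39.
High-quality: elaborate interior gives 45 − 13 = 32; plain interior gives 39 − 0 = 39. Deviates. ✗
Low-quality: elaborate interior gives 45 − 37 = 8; plain interior gives 39 − 0 = 39. Deviates. ✗

No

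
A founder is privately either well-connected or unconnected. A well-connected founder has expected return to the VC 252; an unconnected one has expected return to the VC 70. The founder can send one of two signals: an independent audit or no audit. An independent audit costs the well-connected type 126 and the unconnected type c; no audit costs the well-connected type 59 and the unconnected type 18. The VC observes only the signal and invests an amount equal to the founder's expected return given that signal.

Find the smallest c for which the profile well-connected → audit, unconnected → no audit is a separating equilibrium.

200

Under separation: audit → well-connected (pays 252); no audit → unconnected (pays 70).
Well-connected: 252 − 126 = 126 ≥ 70 − 59 = 11. Holds regardless of c. ✓
Unconnected: 70 − 18 ≥ 252 − c, so c ≥ 252 − 52 = 200.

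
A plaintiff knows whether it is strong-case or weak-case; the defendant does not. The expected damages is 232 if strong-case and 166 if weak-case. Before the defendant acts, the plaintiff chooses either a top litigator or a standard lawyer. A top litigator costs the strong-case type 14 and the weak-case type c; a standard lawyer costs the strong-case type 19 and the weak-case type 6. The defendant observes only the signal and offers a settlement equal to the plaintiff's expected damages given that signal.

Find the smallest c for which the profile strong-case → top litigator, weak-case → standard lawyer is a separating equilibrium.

Under separation: top litigator → strong-case (pays 232); standard lawyer → weak-case (pays 166).
Strong-case: 232 − 14 = 218 ≥ 166 − 19 = 147. Holds regardless of c. ✓
Weak-case: 166 − 6 ≥ 232 − c, so c ≥ 232 − 160 = 72.

72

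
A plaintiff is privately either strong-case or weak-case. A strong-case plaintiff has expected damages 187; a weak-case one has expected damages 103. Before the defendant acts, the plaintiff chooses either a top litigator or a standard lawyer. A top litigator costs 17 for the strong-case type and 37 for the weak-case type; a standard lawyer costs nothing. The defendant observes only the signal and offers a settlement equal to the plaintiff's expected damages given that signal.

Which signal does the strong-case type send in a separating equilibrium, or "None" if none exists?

Try strong-case → top litigator, weak-case → standard lawyer:
  If types separate, top litigator earns payment 187 and standard lawyer earns 103.
  Strong-case: top litigator gives 187 − 17 = 170; standard lawyer gives 103 − 0 = 103. No deviation. ✓
  Weak-case: standard lawyer gives 103 − 0 = 103; top litigator gives 187 − 37 = 150. Would deviate. ✗
Try strong-case → standard lawyer, weak-case → top litigator:
  If types separate, standard lawyer earns payment 187 and top litigator earns 103.
  Strong-case: standard lawyer gives 187 − 0 = 187; top litigator gives 103 − 17 = 86. No deviation. ✓
  Weak-case: top litigator gives 103 − 37 = 66; standard lawyer gives 187 − 0 = 187. Would deviate. ✗
Neither assignment is incentive-compatible.

None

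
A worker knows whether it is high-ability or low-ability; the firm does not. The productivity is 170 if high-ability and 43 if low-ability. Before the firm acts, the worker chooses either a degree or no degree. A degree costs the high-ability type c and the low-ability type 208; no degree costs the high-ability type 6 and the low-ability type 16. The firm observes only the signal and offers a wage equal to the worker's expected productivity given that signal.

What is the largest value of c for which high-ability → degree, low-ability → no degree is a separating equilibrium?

Under separation: degree → high-ability (pays 170); no degree → low-ability (pays 43).
Low-ability: 43 − 16 = 27 ≥ 170 − 208 = -38. Holds regardless of c. ✓
High-ability: 170 − c ≥ 43 − 6, so c ≤ 170 − 37 = 133.

133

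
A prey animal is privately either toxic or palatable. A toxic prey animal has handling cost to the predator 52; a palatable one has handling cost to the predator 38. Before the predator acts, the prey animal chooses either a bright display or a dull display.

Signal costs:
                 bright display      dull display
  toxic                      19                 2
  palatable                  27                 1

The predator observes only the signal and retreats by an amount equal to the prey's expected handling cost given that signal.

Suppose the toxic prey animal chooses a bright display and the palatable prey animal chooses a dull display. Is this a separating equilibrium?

No

If types separate, bright display earns payment 52 and dull display earns 38.
Toxic: bright display gives 52 − 19 = 33; dull display gives 38 − 2 = 36. Would deviate. ✗
Palatable: dull display gives 38 − 1 = 37; bright display gives 52 − 27 = 25. No deviation. ✓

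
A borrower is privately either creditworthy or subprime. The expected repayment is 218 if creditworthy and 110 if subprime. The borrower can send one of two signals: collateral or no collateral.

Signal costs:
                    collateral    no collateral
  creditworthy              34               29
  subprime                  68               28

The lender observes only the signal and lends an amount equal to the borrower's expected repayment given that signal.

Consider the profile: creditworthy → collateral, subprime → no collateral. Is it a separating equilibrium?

No

Under separation the lender infers type exactly: collateral → creditworthy (pays 218), no collateral → subprime (pays 110).
Creditworthy: collateral gives 218 − 34 = 184; no collateral gives 110 − 29 = 81. No deviation. ✓
Subprime: no collateral gives 110 − 28 = 82; collateral gives 218 − 68 = 150. Would deviate. ✗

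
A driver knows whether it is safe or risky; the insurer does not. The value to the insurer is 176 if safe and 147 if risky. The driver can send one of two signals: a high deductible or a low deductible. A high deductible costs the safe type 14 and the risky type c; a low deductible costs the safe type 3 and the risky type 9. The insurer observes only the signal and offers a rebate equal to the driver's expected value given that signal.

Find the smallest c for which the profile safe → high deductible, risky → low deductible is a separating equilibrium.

Under separation: high deductible → safe (pays 176); low deductible → risky (pays 147).
Safe: 176 − 14 = 162 ≥ 147 − 3 = 144. Holds regardless of c. ✓
Risky: 147 − 9 ≥ 176 − c, so c ≥ 176 − 138 = 38.

38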